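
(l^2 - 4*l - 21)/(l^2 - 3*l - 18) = (l - 7)/(l - 6)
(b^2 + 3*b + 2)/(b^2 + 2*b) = (b + 1)/b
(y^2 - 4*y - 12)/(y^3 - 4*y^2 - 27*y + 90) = (y + 2)/(y^2 + 2*y - 15)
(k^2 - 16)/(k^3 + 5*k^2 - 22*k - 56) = (k + 4)/(k^2 + 9*k + 14)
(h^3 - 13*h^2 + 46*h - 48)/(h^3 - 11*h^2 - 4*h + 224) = (h^2 - 5*h + 6)/(h^2 - 3*h - 28)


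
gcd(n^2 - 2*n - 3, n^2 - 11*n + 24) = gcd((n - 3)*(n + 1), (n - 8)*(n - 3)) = n - 3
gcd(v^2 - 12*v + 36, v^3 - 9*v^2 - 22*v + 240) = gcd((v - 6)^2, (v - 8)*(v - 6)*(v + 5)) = v - 6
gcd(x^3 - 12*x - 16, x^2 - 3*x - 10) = x + 2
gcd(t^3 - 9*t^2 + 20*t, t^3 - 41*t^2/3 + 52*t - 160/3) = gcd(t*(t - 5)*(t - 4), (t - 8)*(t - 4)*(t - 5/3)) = t - 4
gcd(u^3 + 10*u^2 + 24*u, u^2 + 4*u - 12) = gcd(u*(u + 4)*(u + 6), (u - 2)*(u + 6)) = u + 6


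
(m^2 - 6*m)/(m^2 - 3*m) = (m - 6)/(m - 3)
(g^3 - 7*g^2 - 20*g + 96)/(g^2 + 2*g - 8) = (g^2 - 11*g + 24)/(g - 2)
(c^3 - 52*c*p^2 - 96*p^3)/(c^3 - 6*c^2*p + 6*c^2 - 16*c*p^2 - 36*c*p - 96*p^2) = (c + 6*p)/(c + 6)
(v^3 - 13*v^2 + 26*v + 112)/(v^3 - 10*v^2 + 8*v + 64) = (v - 7)/(v - 4)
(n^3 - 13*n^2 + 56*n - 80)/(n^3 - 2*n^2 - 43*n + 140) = (n - 4)/(n + 7)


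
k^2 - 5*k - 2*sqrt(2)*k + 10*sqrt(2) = (k - 5)*(k - 2*sqrt(2))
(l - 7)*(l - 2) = l^2 - 9*l + 14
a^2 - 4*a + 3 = (a - 3)*(a - 1)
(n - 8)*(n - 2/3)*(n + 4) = n^3 - 14*n^2/3 - 88*n/3 + 64/3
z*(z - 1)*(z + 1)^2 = z^4 + z^3 - z^2 - z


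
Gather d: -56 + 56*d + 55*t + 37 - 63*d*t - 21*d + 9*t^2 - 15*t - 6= d*(35 - 63*t) + 9*t^2 + 40*t - 25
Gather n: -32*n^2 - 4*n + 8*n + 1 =-32*n^2 + 4*n + 1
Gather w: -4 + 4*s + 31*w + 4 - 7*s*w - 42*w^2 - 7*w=4*s - 42*w^2 + w*(24 - 7*s)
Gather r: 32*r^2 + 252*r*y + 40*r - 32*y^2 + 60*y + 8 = 32*r^2 + r*(252*y + 40) - 32*y^2 + 60*y + 8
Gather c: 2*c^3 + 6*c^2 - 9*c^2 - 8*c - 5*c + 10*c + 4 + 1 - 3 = 2*c^3 - 3*c^2 - 3*c + 2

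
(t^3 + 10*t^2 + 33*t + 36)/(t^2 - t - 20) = (t^2 + 6*t + 9)/(t - 5)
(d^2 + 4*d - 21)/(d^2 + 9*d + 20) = (d^2 + 4*d - 21)/(d^2 + 9*d + 20)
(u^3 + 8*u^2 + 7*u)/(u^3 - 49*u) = (u + 1)/(u - 7)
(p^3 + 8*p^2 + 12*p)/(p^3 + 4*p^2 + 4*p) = (p + 6)/(p + 2)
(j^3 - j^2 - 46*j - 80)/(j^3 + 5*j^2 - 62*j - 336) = (j^2 + 7*j + 10)/(j^2 + 13*j + 42)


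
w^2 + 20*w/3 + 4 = (w + 2/3)*(w + 6)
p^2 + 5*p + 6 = (p + 2)*(p + 3)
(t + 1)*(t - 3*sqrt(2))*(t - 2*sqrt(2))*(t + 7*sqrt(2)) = t^4 + t^3 + 2*sqrt(2)*t^3 - 58*t^2 + 2*sqrt(2)*t^2 - 58*t + 84*sqrt(2)*t + 84*sqrt(2)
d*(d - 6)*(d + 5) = d^3 - d^2 - 30*d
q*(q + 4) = q^2 + 4*q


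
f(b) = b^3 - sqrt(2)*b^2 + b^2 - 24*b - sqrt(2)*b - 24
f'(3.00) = -0.90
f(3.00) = -76.97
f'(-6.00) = 87.56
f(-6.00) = -102.43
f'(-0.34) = -24.79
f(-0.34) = -15.45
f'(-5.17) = 59.06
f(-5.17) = -41.87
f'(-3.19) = 7.76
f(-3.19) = 20.39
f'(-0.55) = -24.05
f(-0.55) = -10.31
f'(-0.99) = -21.65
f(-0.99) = -0.22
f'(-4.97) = 52.81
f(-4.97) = -30.69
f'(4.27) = 25.75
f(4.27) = -62.22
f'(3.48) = 8.03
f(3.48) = -75.31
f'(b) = 3*b^2 - 2*sqrt(2)*b + 2*b - 24 - sqrt(2)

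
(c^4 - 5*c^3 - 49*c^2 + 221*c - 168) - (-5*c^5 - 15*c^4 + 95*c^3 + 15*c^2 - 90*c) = 5*c^5 + 16*c^4 - 100*c^3 - 64*c^2 + 311*c - 168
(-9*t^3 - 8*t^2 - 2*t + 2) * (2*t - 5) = -18*t^4 + 29*t^3 + 36*t^2 + 14*t - 10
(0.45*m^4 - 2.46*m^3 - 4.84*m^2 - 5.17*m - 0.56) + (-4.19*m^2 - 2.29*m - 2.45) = 0.45*m^4 - 2.46*m^3 - 9.03*m^2 - 7.46*m - 3.01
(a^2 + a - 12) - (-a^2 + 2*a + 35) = 2*a^2 - a - 47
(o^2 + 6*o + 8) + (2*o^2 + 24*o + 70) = 3*o^2 + 30*o + 78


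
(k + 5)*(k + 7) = k^2 + 12*k + 35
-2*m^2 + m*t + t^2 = (-m + t)*(2*m + t)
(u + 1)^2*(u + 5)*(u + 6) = u^4 + 13*u^3 + 53*u^2 + 71*u + 30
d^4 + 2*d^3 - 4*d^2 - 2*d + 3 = (d - 1)^2*(d + 1)*(d + 3)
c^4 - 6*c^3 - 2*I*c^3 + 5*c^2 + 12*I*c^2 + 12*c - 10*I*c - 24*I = (c - 4)*(c - 3)*(c + 1)*(c - 2*I)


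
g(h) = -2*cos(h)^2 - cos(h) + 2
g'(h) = 4*sin(h)*cos(h) + sin(h)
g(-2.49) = 1.53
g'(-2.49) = 1.32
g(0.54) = -0.33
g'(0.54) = 2.28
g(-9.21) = 1.07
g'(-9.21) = 0.62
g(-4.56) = 2.11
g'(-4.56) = 0.39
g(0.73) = 0.14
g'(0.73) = 2.65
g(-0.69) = 0.04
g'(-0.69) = -2.60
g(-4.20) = 2.01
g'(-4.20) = -0.84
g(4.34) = 2.10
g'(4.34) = 0.42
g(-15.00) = 1.61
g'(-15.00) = 1.33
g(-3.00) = 1.03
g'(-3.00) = 0.42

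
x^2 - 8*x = x*(x - 8)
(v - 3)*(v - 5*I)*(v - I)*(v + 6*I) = v^4 - 3*v^3 + 31*v^2 - 93*v - 30*I*v + 90*I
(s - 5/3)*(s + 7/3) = s^2 + 2*s/3 - 35/9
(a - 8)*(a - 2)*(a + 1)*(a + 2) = a^4 - 7*a^3 - 12*a^2 + 28*a + 32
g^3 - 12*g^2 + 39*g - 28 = (g - 7)*(g - 4)*(g - 1)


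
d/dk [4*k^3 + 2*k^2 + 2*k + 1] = 12*k^2 + 4*k + 2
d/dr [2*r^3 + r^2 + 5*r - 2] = 6*r^2 + 2*r + 5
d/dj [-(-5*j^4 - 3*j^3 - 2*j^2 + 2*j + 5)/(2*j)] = 15*j^2/2 + 3*j + 1 + 5/(2*j^2)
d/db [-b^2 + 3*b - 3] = 3 - 2*b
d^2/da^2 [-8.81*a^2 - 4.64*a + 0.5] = -17.6200000000000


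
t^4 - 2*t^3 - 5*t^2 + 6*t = t*(t - 3)*(t - 1)*(t + 2)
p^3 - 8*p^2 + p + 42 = (p - 7)*(p - 3)*(p + 2)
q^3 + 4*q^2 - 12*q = q*(q - 2)*(q + 6)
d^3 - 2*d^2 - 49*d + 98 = (d - 7)*(d - 2)*(d + 7)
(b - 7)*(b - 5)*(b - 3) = b^3 - 15*b^2 + 71*b - 105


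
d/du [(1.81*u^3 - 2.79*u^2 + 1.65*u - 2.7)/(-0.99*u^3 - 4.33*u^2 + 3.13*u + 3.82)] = (8.88178419700125e-16*u^5 - 10.5994*u^4 + 14.5976*u^3 + 11.1354*u^2 - 44.6976*u + 14.754)/(0.9801*u^6 + 8.5734*u^5 + 12.5515*u^4 - 34.6694*u^3 - 23.2843*u^2 + 23.9132*u + 14.5924)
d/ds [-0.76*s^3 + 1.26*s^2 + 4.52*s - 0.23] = -2.28*s^2 + 2.52*s + 4.52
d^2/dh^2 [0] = 0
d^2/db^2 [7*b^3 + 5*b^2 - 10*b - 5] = 42*b + 10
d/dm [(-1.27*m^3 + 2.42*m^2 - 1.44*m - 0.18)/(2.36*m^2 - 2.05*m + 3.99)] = (-2.9972*m^4 + 5.207*m^3 - 16.7645*m^2 + 20.1612*m - 6.1146)/(5.5696*m^4 - 9.676*m^3 + 23.0353*m^2 - 16.359*m + 15.9201)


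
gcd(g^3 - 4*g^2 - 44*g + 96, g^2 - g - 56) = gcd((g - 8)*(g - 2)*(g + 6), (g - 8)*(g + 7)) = g - 8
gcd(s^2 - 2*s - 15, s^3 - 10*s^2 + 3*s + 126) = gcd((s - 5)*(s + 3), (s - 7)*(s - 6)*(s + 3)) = s + 3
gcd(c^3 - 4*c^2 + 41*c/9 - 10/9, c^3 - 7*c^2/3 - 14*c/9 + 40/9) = c^2 - 11*c/3 + 10/3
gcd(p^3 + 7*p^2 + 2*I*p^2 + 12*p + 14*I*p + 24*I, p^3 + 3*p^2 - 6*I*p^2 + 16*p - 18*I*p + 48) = p^2 + p*(3 + 2*I) + 6*I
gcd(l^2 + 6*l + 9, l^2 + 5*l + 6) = l + 3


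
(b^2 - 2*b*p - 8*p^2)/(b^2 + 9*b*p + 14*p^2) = (b - 4*p)/(b + 7*p)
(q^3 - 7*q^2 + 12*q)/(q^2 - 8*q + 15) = q*(q - 4)/(q - 5)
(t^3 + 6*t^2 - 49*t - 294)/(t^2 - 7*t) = t + 13 + 42/t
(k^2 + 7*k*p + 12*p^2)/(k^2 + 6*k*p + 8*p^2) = (k + 3*p)/(k + 2*p)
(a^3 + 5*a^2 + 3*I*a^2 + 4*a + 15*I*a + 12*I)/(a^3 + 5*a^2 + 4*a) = (a + 3*I)/a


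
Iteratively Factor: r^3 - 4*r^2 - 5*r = (r + 1)*(r^2 - 5*r) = r*(r + 1)*(r - 5)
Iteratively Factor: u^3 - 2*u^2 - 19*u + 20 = (u + 4)*(u^2 - 6*u + 5) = (u - 5)*(u + 4)*(u - 1)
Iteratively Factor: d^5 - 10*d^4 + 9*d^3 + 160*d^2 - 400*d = (d - 5)*(d^4 - 5*d^3 - 16*d^2 + 80*d) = d*(d - 5)*(d^3 - 5*d^2 - 16*d + 80) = d*(d - 5)^2*(d^2 - 16) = d*(d - 5)^2*(d + 4)*(d - 4)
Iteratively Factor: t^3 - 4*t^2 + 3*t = (t - 3)*(t^2 - t) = (t - 3)*(t - 1)*(t)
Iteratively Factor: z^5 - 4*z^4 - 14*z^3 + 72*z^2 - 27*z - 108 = (z - 3)*(z^4 - z^3 - 17*z^2 + 21*z + 36) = (z - 3)^2*(z^3 + 2*z^2 - 11*z - 12) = (z - 3)^2*(z + 1)*(z^2 + z - 12) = (z - 3)^2*(z + 1)*(z + 4)*(z - 3)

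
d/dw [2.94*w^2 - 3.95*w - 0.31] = 5.88*w - 3.95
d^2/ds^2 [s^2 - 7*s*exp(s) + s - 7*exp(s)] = -7*s*exp(s) - 21*exp(s) + 2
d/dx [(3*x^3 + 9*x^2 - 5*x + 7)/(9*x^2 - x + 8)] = 3*(9*x^4 - 2*x^3 + 36*x^2 + 6*x - 11)/(81*x^4 - 18*x^3 + 145*x^2 - 16*x + 64)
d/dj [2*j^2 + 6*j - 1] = 4*j + 6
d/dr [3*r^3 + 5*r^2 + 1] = r*(9*r + 10)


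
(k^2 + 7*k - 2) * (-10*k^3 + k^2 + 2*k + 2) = -10*k^5 - 69*k^4 + 29*k^3 + 14*k^2 + 10*k - 4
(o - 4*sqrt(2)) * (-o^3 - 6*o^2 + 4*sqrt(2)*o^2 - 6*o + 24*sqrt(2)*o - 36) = -o^4 - 6*o^3 + 8*sqrt(2)*o^3 - 38*o^2 + 48*sqrt(2)*o^2 - 228*o + 24*sqrt(2)*o + 144*sqrt(2)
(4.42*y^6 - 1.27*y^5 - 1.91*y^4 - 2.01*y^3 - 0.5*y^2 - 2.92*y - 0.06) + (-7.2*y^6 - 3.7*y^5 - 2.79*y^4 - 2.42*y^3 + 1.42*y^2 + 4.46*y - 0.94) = -2.78*y^6 - 4.97*y^5 - 4.7*y^4 - 4.43*y^3 + 0.92*y^2 + 1.54*y - 1.0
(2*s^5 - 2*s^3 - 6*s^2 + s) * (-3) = -6*s^5 + 6*s^3 + 18*s^2 - 3*s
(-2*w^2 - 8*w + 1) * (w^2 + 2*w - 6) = -2*w^4 - 12*w^3 - 3*w^2 + 50*w - 6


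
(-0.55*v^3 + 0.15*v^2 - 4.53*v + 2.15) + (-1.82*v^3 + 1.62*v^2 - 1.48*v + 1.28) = -2.37*v^3 + 1.77*v^2 - 6.01*v + 3.43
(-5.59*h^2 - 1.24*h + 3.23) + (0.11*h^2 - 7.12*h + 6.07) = -5.48*h^2 - 8.36*h + 9.3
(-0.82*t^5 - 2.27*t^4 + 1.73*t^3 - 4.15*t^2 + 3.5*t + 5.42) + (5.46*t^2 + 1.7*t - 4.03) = -0.82*t^5 - 2.27*t^4 + 1.73*t^3 + 1.31*t^2 + 5.2*t + 1.39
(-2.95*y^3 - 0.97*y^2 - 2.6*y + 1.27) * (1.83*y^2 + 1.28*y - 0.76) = -5.3985*y^5 - 5.5511*y^4 - 3.7576*y^3 - 0.2667*y^2 + 3.6016*y - 0.9652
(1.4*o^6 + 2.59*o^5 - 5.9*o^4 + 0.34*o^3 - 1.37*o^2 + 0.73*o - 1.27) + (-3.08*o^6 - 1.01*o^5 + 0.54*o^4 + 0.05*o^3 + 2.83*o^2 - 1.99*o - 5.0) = -1.68*o^6 + 1.58*o^5 - 5.36*o^4 + 0.39*o^3 + 1.46*o^2 - 1.26*o - 6.27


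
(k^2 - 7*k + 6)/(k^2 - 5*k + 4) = (k - 6)/(k - 4)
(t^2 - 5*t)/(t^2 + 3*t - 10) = t*(t - 5)/(t^2 + 3*t - 10)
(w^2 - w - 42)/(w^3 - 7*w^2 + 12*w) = (w^2 - w - 42)/(w*(w^2 - 7*w + 12))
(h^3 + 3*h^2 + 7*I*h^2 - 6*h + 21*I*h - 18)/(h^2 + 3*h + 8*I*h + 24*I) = (h^2 + 7*I*h - 6)/(h + 8*I)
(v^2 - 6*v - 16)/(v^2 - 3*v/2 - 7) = 2*(v - 8)/(2*v - 7)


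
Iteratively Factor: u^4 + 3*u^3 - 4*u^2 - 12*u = (u + 2)*(u^3 + u^2 - 6*u) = (u + 2)*(u + 3)*(u^2 - 2*u) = u*(u + 2)*(u + 3)*(u - 2)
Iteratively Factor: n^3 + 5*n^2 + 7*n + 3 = (n + 1)*(n^2 + 4*n + 3) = (n + 1)*(n + 3)*(n + 1)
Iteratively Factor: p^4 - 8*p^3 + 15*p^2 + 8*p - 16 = (p - 4)*(p^3 - 4*p^2 - p + 4) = (p - 4)*(p + 1)*(p^2 - 5*p + 4) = (p - 4)*(p - 1)*(p + 1)*(p - 4)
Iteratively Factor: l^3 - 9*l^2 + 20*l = (l)*(l^2 - 9*l + 20) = l*(l - 5)*(l - 4)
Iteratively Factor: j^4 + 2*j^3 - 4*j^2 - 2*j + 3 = (j + 3)*(j^3 - j^2 - j + 1) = (j + 1)*(j + 3)*(j^2 - 2*j + 1) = (j - 1)*(j + 1)*(j + 3)*(j - 1)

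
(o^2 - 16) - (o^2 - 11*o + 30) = 11*o - 46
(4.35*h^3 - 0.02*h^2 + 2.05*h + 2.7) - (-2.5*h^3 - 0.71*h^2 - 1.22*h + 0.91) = 6.85*h^3 + 0.69*h^2 + 3.27*h + 1.79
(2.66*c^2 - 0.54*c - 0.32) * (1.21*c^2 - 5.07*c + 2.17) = 3.2186*c^4 - 14.1396*c^3 + 8.1228*c^2 + 0.4506*c - 0.6944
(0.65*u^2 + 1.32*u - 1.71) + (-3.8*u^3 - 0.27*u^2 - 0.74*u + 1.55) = -3.8*u^3 + 0.38*u^2 + 0.58*u - 0.16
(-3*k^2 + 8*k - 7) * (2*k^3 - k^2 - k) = -6*k^5 + 19*k^4 - 19*k^3 - k^2 + 7*k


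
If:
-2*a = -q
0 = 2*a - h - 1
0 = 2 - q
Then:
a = 1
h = 1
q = 2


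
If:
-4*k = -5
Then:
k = 5/4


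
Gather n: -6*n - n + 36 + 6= 42 - 7*n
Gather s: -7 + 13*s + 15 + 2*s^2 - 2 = 2*s^2 + 13*s + 6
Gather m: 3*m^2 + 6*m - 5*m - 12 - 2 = 3*m^2 + m - 14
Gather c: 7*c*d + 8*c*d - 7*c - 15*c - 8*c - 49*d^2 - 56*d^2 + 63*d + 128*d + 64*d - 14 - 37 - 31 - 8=c*(15*d - 30) - 105*d^2 + 255*d - 90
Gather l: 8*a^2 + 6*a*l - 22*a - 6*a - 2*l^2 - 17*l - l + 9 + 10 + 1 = 8*a^2 - 28*a - 2*l^2 + l*(6*a - 18) + 20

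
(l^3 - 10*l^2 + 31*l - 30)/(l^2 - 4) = (l^2 - 8*l + 15)/(l + 2)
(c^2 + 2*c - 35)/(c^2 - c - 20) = (c + 7)/(c + 4)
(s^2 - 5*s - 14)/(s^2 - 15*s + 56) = (s + 2)/(s - 8)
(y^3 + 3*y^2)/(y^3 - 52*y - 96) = y^2*(y + 3)/(y^3 - 52*y - 96)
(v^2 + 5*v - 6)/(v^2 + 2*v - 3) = (v + 6)/(v + 3)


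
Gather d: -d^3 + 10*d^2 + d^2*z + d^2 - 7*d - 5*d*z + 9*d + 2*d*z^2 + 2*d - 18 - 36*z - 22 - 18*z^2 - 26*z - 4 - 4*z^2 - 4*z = -d^3 + d^2*(z + 11) + d*(2*z^2 - 5*z + 4) - 22*z^2 - 66*z - 44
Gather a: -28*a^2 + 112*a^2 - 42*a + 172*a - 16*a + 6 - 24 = 84*a^2 + 114*a - 18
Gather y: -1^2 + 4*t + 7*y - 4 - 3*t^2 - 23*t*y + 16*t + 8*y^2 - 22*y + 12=-3*t^2 + 20*t + 8*y^2 + y*(-23*t - 15) + 7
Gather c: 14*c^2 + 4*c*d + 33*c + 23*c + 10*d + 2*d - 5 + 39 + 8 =14*c^2 + c*(4*d + 56) + 12*d + 42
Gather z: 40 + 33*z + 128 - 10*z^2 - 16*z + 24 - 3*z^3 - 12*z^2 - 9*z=-3*z^3 - 22*z^2 + 8*z + 192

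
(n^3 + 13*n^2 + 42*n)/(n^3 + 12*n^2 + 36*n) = (n + 7)/(n + 6)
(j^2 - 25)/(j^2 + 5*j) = (j - 5)/j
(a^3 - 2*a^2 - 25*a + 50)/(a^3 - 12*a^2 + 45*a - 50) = (a + 5)/(a - 5)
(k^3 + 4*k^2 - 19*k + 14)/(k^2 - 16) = (k^3 + 4*k^2 - 19*k + 14)/(k^2 - 16)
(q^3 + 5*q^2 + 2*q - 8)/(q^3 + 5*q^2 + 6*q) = (q^2 + 3*q - 4)/(q*(q + 3))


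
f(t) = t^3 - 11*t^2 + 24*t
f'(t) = 3*t^2 - 22*t + 24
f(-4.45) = -412.75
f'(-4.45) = 181.31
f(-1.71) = -78.21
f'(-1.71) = 70.39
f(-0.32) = -8.84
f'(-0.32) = 31.35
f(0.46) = 8.81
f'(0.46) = 14.51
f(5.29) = -32.83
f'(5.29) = -8.43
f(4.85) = -28.26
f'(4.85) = -12.13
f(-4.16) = -362.19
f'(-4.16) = 167.44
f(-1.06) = -38.99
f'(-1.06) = 50.69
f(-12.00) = -3600.00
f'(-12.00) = 720.00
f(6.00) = -36.00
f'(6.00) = 0.00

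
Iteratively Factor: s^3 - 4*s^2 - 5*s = (s + 1)*(s^2 - 5*s) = (s - 5)*(s + 1)*(s)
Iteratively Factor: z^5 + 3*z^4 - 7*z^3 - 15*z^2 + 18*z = (z)*(z^4 + 3*z^3 - 7*z^2 - 15*z + 18) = z*(z + 3)*(z^3 - 7*z + 6) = z*(z - 1)*(z + 3)*(z^2 + z - 6) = z*(z - 2)*(z - 1)*(z + 3)*(z + 3)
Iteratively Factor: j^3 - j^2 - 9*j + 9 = (j - 1)*(j^2 - 9) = (j - 3)*(j - 1)*(j + 3)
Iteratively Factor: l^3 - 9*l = (l)*(l^2 - 9) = l*(l + 3)*(l - 3)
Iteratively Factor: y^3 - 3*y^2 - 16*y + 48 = (y + 4)*(y^2 - 7*y + 12) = (y - 3)*(y + 4)*(y - 4)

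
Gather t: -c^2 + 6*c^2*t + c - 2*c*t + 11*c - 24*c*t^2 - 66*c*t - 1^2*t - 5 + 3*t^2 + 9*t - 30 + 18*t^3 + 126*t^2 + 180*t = -c^2 + 12*c + 18*t^3 + t^2*(129 - 24*c) + t*(6*c^2 - 68*c + 188) - 35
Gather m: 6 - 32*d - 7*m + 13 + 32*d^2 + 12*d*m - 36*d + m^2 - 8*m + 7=32*d^2 - 68*d + m^2 + m*(12*d - 15) + 26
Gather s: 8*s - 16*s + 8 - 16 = -8*s - 8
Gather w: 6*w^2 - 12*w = 6*w^2 - 12*w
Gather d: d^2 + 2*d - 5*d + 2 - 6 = d^2 - 3*d - 4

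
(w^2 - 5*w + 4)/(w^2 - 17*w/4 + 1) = 4*(w - 1)/(4*w - 1)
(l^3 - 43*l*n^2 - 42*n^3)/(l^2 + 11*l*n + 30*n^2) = (l^2 - 6*l*n - 7*n^2)/(l + 5*n)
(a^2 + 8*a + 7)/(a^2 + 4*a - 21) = (a + 1)/(a - 3)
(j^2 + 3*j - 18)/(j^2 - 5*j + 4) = (j^2 + 3*j - 18)/(j^2 - 5*j + 4)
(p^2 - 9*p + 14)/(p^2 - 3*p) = (p^2 - 9*p + 14)/(p*(p - 3))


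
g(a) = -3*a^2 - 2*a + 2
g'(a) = -6*a - 2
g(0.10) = 1.77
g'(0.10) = -2.60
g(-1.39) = -1.02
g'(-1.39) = 6.34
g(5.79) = -110.15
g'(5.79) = -36.74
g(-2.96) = -18.36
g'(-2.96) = 15.76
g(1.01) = -3.08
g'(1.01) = -8.06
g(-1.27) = -0.30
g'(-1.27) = 5.62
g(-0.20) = 2.28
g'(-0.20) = -0.80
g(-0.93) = 1.27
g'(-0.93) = 3.58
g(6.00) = -118.00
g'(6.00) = -38.00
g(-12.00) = -406.00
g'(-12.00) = 70.00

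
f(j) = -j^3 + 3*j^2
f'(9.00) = -189.00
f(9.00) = -486.00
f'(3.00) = -9.00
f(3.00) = 0.00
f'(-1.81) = -20.69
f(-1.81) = 15.76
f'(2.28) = -1.92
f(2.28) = 3.74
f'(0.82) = 2.90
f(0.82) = 1.47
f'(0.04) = 0.24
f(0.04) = 0.00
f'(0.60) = 2.52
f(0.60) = 0.86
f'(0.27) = 1.40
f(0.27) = 0.20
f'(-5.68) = -130.87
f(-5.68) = 280.04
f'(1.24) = 2.83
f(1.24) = 2.71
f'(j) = -3*j^2 + 6*j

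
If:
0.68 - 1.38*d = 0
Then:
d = 0.49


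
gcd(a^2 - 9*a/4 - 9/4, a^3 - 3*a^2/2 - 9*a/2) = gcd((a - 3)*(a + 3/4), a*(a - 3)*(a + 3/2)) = a - 3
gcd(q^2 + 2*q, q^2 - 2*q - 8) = q + 2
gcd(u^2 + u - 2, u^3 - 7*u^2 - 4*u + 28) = u + 2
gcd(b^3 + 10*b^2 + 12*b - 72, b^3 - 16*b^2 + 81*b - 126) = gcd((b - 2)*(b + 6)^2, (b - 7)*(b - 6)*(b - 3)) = 1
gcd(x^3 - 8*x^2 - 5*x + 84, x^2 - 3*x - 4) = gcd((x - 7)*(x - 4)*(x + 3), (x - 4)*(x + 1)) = x - 4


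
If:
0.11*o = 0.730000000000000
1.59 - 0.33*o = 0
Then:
No Solution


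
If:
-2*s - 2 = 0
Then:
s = -1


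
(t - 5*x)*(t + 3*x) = t^2 - 2*t*x - 15*x^2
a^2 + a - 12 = (a - 3)*(a + 4)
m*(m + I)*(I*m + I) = I*m^3 - m^2 + I*m^2 - m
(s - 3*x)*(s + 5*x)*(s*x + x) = s^3*x + 2*s^2*x^2 + s^2*x - 15*s*x^3 + 2*s*x^2 - 15*x^3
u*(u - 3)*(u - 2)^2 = u^4 - 7*u^3 + 16*u^2 - 12*u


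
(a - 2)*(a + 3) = a^2 + a - 6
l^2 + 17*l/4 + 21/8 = (l + 3/4)*(l + 7/2)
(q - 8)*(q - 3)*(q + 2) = q^3 - 9*q^2 + 2*q + 48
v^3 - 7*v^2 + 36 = (v - 6)*(v - 3)*(v + 2)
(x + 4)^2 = x^2 + 8*x + 16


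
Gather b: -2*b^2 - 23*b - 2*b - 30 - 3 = -2*b^2 - 25*b - 33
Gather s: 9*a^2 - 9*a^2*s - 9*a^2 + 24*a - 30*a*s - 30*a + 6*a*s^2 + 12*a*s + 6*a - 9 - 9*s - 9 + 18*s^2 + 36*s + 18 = s^2*(6*a + 18) + s*(-9*a^2 - 18*a + 27)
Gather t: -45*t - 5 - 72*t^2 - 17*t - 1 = -72*t^2 - 62*t - 6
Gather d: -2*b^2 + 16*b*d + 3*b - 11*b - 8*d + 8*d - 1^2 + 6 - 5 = -2*b^2 + 16*b*d - 8*b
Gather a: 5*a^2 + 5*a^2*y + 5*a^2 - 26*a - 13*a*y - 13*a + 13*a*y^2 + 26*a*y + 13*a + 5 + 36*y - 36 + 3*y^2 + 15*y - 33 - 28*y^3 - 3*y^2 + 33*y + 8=a^2*(5*y + 10) + a*(13*y^2 + 13*y - 26) - 28*y^3 + 84*y - 56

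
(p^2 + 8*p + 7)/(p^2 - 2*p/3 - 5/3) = 3*(p + 7)/(3*p - 5)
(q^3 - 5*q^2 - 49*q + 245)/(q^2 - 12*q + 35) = q + 7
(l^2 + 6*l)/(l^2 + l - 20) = l*(l + 6)/(l^2 + l - 20)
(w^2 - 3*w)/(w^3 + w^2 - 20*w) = (w - 3)/(w^2 + w - 20)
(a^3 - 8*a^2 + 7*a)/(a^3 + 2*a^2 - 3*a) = (a - 7)/(a + 3)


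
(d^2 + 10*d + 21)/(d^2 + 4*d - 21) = (d + 3)/(d - 3)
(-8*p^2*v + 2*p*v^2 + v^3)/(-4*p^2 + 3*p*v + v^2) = v*(2*p - v)/(p - v)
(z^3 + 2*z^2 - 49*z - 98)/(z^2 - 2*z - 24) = (-z^3 - 2*z^2 + 49*z + 98)/(-z^2 + 2*z + 24)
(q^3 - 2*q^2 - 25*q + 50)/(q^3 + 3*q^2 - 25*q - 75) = (q - 2)/(q + 3)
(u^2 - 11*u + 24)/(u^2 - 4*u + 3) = (u - 8)/(u - 1)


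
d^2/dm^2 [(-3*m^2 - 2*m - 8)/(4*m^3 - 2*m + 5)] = 2*(-48*m^6 - 96*m^5 - 840*m^4 + 404*m^3 + 432*m^2 + 480*m - 127)/(64*m^9 - 96*m^7 + 240*m^6 + 48*m^5 - 240*m^4 + 292*m^3 + 60*m^2 - 150*m + 125)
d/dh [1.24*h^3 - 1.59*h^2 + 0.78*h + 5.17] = 3.72*h^2 - 3.18*h + 0.78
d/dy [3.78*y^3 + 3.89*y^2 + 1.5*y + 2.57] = 11.34*y^2 + 7.78*y + 1.5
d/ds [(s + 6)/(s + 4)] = -2/(s + 4)^2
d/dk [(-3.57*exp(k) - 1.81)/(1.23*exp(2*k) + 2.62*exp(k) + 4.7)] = (4.3911*exp(2*k) + 4.4526*exp(k) - 12.0368)*exp(k)/(1.5129*exp(4*k) + 6.4452*exp(3*k) + 18.4264*exp(2*k) + 24.628*exp(k) + 22.09)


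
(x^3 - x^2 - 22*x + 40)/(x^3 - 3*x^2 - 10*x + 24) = (x + 5)/(x + 3)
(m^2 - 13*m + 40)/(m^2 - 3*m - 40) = (m - 5)/(m + 5)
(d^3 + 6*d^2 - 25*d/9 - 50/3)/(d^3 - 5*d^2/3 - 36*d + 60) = (d + 5/3)/(d - 6)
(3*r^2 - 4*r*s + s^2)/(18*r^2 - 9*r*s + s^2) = (r - s)/(6*r - s)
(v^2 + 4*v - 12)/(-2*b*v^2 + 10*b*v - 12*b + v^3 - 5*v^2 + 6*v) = (v + 6)/(-2*b*v + 6*b + v^2 - 3*v)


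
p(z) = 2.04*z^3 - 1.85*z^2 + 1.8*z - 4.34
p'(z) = 6.12*z^2 - 3.7*z + 1.8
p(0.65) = -3.39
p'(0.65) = 1.98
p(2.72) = 27.92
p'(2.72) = 37.01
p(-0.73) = -7.43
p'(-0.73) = 7.76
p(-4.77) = -276.42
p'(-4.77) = 158.70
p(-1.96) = -30.34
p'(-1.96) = 32.56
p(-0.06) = -4.46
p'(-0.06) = 2.04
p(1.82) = 5.11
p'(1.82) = 15.34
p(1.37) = -0.10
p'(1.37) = 8.22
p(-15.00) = -7332.59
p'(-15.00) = 1434.30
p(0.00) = -4.34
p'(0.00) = 1.80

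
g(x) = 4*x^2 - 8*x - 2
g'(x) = 8*x - 8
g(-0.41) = 1.95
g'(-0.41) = -11.28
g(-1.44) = 17.81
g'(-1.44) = -19.52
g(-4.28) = 105.51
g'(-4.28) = -42.24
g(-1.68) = 22.73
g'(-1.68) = -21.44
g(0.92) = -5.97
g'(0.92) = -0.64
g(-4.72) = 124.87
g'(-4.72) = -45.76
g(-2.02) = 30.48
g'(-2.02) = -24.16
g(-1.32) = 15.53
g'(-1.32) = -18.56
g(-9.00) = 394.00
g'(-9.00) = -80.00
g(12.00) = 478.00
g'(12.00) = 88.00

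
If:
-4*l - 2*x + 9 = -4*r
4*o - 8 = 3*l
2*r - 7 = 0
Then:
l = 23/4 - x/2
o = 101/16 - 3*x/8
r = 7/2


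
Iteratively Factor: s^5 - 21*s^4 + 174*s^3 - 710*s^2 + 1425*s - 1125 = (s - 5)*(s^4 - 16*s^3 + 94*s^2 - 240*s + 225) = (s - 5)^2*(s^3 - 11*s^2 + 39*s - 45) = (s - 5)^2*(s - 3)*(s^2 - 8*s + 15) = (s - 5)^2*(s - 3)^2*(s - 5)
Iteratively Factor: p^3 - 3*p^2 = (p)*(p^2 - 3*p) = p*(p - 3)*(p)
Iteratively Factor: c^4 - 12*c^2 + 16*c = (c + 4)*(c^3 - 4*c^2 + 4*c) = c*(c + 4)*(c^2 - 4*c + 4) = c*(c - 2)*(c + 4)*(c - 2)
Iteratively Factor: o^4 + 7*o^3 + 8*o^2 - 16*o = (o - 1)*(o^3 + 8*o^2 + 16*o) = (o - 1)*(o + 4)*(o^2 + 4*o) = o*(o - 1)*(o + 4)*(o + 4)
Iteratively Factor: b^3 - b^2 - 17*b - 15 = (b + 1)*(b^2 - 2*b - 15) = (b + 1)*(b + 3)*(b - 5)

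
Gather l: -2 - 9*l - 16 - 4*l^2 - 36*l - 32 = -4*l^2 - 45*l - 50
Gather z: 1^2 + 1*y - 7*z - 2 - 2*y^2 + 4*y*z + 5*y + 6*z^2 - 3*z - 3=-2*y^2 + 6*y + 6*z^2 + z*(4*y - 10) - 4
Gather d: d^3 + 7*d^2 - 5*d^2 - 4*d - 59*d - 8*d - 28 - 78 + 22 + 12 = d^3 + 2*d^2 - 71*d - 72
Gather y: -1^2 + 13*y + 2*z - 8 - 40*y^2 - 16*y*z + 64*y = -40*y^2 + y*(77 - 16*z) + 2*z - 9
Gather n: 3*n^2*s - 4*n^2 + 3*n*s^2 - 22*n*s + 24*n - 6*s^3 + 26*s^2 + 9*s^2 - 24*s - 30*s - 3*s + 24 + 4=n^2*(3*s - 4) + n*(3*s^2 - 22*s + 24) - 6*s^3 + 35*s^2 - 57*s + 28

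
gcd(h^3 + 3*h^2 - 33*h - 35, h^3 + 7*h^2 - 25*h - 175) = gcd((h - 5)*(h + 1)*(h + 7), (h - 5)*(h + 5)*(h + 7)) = h^2 + 2*h - 35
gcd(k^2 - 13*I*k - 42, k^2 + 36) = k - 6*I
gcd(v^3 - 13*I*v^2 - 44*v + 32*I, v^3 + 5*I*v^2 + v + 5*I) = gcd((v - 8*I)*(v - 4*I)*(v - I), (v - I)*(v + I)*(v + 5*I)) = v - I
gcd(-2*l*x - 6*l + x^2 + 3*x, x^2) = 1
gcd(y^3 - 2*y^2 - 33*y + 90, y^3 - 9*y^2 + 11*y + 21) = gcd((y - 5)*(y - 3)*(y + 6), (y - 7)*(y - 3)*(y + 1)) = y - 3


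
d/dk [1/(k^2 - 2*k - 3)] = 2*(1 - k)/(-k^2 + 2*k + 3)^2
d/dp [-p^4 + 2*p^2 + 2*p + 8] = -4*p^3 + 4*p + 2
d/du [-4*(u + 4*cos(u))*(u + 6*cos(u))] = 40*u*sin(u) - 8*u + 96*sin(2*u) - 40*cos(u)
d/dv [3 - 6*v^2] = -12*v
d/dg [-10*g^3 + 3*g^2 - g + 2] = -30*g^2 + 6*g - 1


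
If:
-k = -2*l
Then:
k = 2*l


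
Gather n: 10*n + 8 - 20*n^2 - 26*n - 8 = -20*n^2 - 16*n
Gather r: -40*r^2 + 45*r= -40*r^2 + 45*r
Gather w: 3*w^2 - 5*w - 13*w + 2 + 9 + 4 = 3*w^2 - 18*w + 15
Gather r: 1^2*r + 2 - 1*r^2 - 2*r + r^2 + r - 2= 0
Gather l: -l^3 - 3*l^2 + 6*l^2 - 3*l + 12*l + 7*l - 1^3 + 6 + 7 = -l^3 + 3*l^2 + 16*l + 12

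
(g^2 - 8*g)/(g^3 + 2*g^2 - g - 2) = g*(g - 8)/(g^3 + 2*g^2 - g - 2)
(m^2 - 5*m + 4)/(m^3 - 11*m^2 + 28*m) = (m - 1)/(m*(m - 7))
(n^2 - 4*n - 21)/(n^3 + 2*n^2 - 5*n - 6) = (n - 7)/(n^2 - n - 2)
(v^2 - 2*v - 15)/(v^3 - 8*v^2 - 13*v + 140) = (v + 3)/(v^2 - 3*v - 28)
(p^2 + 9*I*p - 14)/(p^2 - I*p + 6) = (p + 7*I)/(p - 3*I)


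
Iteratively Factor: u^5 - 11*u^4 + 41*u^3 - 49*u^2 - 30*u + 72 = (u + 1)*(u^4 - 12*u^3 + 53*u^2 - 102*u + 72) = (u - 4)*(u + 1)*(u^3 - 8*u^2 + 21*u - 18) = (u - 4)*(u - 3)*(u + 1)*(u^2 - 5*u + 6) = (u - 4)*(u - 3)^2*(u + 1)*(u - 2)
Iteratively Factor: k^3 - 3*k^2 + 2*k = (k - 2)*(k^2 - k) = (k - 2)*(k - 1)*(k)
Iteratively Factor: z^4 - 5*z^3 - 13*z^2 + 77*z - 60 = (z - 5)*(z^3 - 13*z + 12) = (z - 5)*(z - 3)*(z^2 + 3*z - 4) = (z - 5)*(z - 3)*(z + 4)*(z - 1)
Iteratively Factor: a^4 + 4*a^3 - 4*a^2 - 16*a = (a + 2)*(a^3 + 2*a^2 - 8*a) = (a - 2)*(a + 2)*(a^2 + 4*a) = (a - 2)*(a + 2)*(a + 4)*(a)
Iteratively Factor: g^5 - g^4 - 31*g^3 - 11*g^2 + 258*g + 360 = (g - 4)*(g^4 + 3*g^3 - 19*g^2 - 87*g - 90) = (g - 5)*(g - 4)*(g^3 + 8*g^2 + 21*g + 18) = (g - 5)*(g - 4)*(g + 2)*(g^2 + 6*g + 9) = (g - 5)*(g - 4)*(g + 2)*(g + 3)*(g + 3)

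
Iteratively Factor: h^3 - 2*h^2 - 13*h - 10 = (h + 2)*(h^2 - 4*h - 5) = (h - 5)*(h + 2)*(h + 1)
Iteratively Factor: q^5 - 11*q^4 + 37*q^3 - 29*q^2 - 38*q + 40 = (q - 5)*(q^4 - 6*q^3 + 7*q^2 + 6*q - 8) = (q - 5)*(q - 1)*(q^3 - 5*q^2 + 2*q + 8) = (q - 5)*(q - 4)*(q - 1)*(q^2 - q - 2) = (q - 5)*(q - 4)*(q - 2)*(q - 1)*(q + 1)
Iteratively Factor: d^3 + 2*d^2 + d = (d + 1)*(d^2 + d) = d*(d + 1)*(d + 1)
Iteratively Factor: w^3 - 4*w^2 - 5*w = (w + 1)*(w^2 - 5*w) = (w - 5)*(w + 1)*(w)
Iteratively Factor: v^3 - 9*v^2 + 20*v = (v - 5)*(v^2 - 4*v) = v*(v - 5)*(v - 4)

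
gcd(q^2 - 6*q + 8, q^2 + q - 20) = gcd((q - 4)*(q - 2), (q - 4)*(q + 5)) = q - 4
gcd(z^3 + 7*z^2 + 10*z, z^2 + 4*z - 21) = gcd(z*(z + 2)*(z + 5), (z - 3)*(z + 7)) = 1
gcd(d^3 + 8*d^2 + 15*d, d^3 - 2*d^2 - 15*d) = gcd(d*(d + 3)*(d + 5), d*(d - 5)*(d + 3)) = d^2 + 3*d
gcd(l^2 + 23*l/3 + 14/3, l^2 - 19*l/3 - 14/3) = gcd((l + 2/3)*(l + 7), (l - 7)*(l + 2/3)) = l + 2/3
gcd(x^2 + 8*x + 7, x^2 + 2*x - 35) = x + 7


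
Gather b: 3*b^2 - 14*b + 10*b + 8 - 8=3*b^2 - 4*b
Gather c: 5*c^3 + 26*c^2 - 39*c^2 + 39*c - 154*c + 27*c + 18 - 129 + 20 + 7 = 5*c^3 - 13*c^2 - 88*c - 84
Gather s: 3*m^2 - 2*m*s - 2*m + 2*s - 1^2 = 3*m^2 - 2*m + s*(2 - 2*m) - 1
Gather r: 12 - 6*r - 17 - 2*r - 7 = -8*r - 12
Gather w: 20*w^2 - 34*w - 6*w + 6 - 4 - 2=20*w^2 - 40*w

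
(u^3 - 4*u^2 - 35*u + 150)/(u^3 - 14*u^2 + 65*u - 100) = (u + 6)/(u - 4)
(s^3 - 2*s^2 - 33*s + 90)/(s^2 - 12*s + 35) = (s^2 + 3*s - 18)/(s - 7)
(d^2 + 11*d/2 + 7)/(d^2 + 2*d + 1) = (d^2 + 11*d/2 + 7)/(d^2 + 2*d + 1)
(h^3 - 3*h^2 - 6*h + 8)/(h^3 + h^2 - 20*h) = (h^2 + h - 2)/(h*(h + 5))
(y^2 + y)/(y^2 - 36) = y*(y + 1)/(y^2 - 36)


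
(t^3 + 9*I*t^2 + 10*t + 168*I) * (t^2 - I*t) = t^5 + 8*I*t^4 + 19*t^3 + 158*I*t^2 + 168*t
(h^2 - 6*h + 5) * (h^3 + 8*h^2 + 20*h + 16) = h^5 + 2*h^4 - 23*h^3 - 64*h^2 + 4*h + 80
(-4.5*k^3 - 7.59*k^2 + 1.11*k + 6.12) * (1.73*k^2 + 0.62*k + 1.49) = -7.785*k^5 - 15.9207*k^4 - 9.4905*k^3 - 0.0332999999999989*k^2 + 5.4483*k + 9.1188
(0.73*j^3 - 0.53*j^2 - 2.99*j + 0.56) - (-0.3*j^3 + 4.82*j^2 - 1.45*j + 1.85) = 1.03*j^3 - 5.35*j^2 - 1.54*j - 1.29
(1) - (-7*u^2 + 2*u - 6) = 7*u^2 - 2*u + 7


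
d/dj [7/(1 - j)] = 7/(j - 1)^2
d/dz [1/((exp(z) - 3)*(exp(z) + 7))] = 2*(-exp(z) - 2)*exp(z)/(exp(4*z) + 8*exp(3*z) - 26*exp(2*z) - 168*exp(z) + 441)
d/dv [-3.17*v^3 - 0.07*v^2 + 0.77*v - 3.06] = -9.51*v^2 - 0.14*v + 0.77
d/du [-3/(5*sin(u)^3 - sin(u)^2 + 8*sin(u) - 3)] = 3*(15*sin(u)^2 - 2*sin(u) + 8)*cos(u)/(5*sin(u)^3 - sin(u)^2 + 8*sin(u) - 3)^2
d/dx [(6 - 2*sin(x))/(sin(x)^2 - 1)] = 2*(sin(x)^2 - 6*sin(x) + 1)/cos(x)^3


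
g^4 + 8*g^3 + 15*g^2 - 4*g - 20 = (g - 1)*(g + 2)^2*(g + 5)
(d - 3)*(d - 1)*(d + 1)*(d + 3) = d^4 - 10*d^2 + 9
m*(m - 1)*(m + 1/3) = m^3 - 2*m^2/3 - m/3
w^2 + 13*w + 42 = (w + 6)*(w + 7)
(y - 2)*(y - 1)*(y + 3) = y^3 - 7*y + 6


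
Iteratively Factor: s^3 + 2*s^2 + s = (s)*(s^2 + 2*s + 1) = s*(s + 1)*(s + 1)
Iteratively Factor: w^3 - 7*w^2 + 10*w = (w - 5)*(w^2 - 2*w) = w*(w - 5)*(w - 2)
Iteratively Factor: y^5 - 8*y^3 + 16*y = (y)*(y^4 - 8*y^2 + 16) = y*(y + 2)*(y^3 - 2*y^2 - 4*y + 8) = y*(y - 2)*(y + 2)*(y^2 - 4) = y*(y - 2)^2*(y + 2)*(y + 2)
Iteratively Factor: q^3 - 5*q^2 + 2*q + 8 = (q - 2)*(q^2 - 3*q - 4) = (q - 4)*(q - 2)*(q + 1)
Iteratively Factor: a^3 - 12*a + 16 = (a + 4)*(a^2 - 4*a + 4) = (a - 2)*(a + 4)*(a - 2)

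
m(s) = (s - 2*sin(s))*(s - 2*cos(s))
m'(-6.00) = -2.93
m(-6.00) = 51.95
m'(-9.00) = -21.69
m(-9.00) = 58.68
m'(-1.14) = -0.88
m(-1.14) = -1.34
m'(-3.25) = -7.99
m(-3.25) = 4.37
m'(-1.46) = -1.83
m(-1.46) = -0.89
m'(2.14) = 7.91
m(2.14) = 1.47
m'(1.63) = 0.86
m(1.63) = -0.64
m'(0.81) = -1.35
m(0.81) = 0.36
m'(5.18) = -5.05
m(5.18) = 29.80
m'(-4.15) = -22.10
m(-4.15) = 18.01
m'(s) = (1 - 2*cos(s))*(s - 2*cos(s)) + (s - 2*sin(s))*(2*sin(s) + 1)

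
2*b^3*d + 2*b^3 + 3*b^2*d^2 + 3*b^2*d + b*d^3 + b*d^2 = (b + d)*(2*b + d)*(b*d + b)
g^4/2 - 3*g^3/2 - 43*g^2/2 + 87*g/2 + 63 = (g/2 + 1/2)*(g - 7)*(g - 3)*(g + 6)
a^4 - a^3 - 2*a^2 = a^2*(a - 2)*(a + 1)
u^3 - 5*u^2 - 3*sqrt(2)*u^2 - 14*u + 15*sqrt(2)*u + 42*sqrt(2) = (u - 7)*(u + 2)*(u - 3*sqrt(2))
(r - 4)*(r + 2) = r^2 - 2*r - 8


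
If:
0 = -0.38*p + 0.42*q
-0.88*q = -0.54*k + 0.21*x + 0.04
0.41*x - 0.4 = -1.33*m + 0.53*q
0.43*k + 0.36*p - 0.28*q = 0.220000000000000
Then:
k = 0.0560053338413182*x + 0.448614153728927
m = 0.392338833558799 - 0.389671286273594*x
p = 0.254024192780265 - 0.225771502047814*x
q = 0.229831412515478 - 0.204269454233737*x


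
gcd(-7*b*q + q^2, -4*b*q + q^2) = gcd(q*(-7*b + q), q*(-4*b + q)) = q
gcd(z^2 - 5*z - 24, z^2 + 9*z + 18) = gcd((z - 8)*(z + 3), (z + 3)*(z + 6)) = z + 3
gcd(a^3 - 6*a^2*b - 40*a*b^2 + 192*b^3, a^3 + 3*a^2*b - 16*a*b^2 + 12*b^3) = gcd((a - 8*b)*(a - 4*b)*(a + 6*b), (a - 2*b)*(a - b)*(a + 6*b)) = a + 6*b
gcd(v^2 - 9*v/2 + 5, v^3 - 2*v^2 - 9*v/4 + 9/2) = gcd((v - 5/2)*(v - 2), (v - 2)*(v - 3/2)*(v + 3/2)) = v - 2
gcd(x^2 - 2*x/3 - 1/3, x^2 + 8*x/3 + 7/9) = x + 1/3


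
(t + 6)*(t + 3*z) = t^2 + 3*t*z + 6*t + 18*z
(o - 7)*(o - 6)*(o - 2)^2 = o^4 - 17*o^3 + 98*o^2 - 220*o + 168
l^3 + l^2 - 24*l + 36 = (l - 3)*(l - 2)*(l + 6)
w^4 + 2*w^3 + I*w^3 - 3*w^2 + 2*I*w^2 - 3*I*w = w*(w - 1)*(w + 3)*(w + I)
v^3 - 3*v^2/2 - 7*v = v*(v - 7/2)*(v + 2)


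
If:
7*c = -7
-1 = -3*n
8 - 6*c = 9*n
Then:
No Solution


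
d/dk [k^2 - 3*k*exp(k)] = -3*k*exp(k) + 2*k - 3*exp(k)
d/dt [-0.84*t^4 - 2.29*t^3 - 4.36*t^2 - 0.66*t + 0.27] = -3.36*t^3 - 6.87*t^2 - 8.72*t - 0.66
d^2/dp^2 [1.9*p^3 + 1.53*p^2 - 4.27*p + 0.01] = 11.4*p + 3.06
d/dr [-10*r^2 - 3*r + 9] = -20*r - 3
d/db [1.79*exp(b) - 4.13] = 1.79*exp(b)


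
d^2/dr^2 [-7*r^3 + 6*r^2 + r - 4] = 12 - 42*r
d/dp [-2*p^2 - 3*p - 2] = -4*p - 3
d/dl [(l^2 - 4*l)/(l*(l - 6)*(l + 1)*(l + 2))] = (-2*l^3 + 15*l^2 - 24*l - 76)/(l^6 - 6*l^5 - 23*l^4 + 72*l^3 + 328*l^2 + 384*l + 144)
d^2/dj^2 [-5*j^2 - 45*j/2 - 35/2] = -10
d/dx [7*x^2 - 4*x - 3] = 14*x - 4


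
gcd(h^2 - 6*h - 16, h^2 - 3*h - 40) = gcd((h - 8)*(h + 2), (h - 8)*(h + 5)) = h - 8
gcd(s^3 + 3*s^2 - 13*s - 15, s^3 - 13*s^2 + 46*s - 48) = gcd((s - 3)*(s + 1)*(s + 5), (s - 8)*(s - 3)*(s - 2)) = s - 3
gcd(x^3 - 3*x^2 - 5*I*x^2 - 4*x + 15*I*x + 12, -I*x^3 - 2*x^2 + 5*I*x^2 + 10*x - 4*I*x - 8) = 1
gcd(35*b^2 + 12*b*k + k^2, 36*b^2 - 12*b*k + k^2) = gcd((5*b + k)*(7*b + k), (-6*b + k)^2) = 1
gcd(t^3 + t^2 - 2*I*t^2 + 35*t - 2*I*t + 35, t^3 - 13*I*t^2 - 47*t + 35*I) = t - 7*I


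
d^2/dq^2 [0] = 0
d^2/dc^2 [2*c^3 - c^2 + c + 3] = 12*c - 2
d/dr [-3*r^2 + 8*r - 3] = 8 - 6*r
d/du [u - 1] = 1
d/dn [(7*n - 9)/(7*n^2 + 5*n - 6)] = (-49*n^2 + 126*n + 3)/(49*n^4 + 70*n^3 - 59*n^2 - 60*n + 36)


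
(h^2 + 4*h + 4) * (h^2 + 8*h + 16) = h^4 + 12*h^3 + 52*h^2 + 96*h + 64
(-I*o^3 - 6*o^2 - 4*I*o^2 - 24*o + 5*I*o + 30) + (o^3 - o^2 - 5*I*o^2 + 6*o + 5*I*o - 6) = o^3 - I*o^3 - 7*o^2 - 9*I*o^2 - 18*o + 10*I*o + 24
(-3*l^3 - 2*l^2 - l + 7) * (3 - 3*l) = 9*l^4 - 3*l^3 - 3*l^2 - 24*l + 21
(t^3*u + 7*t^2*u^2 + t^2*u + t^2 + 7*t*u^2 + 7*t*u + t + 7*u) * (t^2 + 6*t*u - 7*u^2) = t^5*u + 13*t^4*u^2 + t^4*u + t^4 + 35*t^3*u^3 + 13*t^3*u^2 + 13*t^3*u + t^3 - 49*t^2*u^4 + 35*t^2*u^3 + 35*t^2*u^2 + 13*t^2*u - 49*t*u^4 - 49*t*u^3 + 35*t*u^2 - 49*u^3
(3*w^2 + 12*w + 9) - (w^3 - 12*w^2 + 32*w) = -w^3 + 15*w^2 - 20*w + 9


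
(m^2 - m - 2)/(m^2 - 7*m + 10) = (m + 1)/(m - 5)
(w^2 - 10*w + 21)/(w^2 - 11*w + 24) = (w - 7)/(w - 8)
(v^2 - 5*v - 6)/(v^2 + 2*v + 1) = (v - 6)/(v + 1)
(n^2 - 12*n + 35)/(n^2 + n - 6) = (n^2 - 12*n + 35)/(n^2 + n - 6)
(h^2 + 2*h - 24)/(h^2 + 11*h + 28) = (h^2 + 2*h - 24)/(h^2 + 11*h + 28)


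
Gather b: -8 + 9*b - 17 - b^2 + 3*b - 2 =-b^2 + 12*b - 27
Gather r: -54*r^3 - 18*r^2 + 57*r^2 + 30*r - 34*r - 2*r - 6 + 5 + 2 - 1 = -54*r^3 + 39*r^2 - 6*r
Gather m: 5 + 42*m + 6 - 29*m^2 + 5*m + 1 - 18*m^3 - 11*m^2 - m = -18*m^3 - 40*m^2 + 46*m + 12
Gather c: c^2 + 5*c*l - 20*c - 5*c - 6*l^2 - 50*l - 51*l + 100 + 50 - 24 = c^2 + c*(5*l - 25) - 6*l^2 - 101*l + 126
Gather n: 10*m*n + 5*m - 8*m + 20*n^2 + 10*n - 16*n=-3*m + 20*n^2 + n*(10*m - 6)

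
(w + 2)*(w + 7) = w^2 + 9*w + 14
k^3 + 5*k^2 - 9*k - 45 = (k - 3)*(k + 3)*(k + 5)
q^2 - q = q*(q - 1)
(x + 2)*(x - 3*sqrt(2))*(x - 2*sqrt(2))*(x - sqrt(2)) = x^4 - 6*sqrt(2)*x^3 + 2*x^3 - 12*sqrt(2)*x^2 + 22*x^2 - 12*sqrt(2)*x + 44*x - 24*sqrt(2)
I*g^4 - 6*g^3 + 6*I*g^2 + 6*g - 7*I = (g - 1)*(g - I)*(g + 7*I)*(I*g + I)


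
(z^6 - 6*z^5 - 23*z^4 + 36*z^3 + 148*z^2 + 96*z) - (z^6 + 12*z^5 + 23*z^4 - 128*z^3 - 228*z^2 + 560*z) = -18*z^5 - 46*z^4 + 164*z^3 + 376*z^2 - 464*z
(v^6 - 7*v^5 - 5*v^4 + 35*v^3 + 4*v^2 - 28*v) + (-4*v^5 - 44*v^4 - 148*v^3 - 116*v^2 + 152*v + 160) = v^6 - 11*v^5 - 49*v^4 - 113*v^3 - 112*v^2 + 124*v + 160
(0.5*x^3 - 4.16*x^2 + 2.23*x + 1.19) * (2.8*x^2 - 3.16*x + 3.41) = 1.4*x^5 - 13.228*x^4 + 21.0946*x^3 - 17.9004*x^2 + 3.8439*x + 4.0579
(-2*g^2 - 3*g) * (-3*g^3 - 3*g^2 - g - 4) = 6*g^5 + 15*g^4 + 11*g^3 + 11*g^2 + 12*g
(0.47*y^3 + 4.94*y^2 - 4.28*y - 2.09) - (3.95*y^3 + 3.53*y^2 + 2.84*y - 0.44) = -3.48*y^3 + 1.41*y^2 - 7.12*y - 1.65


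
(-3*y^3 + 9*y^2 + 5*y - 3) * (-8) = 24*y^3 - 72*y^2 - 40*y + 24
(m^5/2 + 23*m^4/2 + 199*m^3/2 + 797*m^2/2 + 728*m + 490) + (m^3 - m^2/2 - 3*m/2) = m^5/2 + 23*m^4/2 + 201*m^3/2 + 398*m^2 + 1453*m/2 + 490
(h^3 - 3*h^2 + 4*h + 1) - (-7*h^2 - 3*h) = h^3 + 4*h^2 + 7*h + 1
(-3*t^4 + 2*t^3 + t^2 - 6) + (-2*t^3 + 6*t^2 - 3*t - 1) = -3*t^4 + 7*t^2 - 3*t - 7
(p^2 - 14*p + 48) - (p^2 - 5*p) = 48 - 9*p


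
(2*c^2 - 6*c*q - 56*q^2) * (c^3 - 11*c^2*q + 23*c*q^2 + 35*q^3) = 2*c^5 - 28*c^4*q + 56*c^3*q^2 + 548*c^2*q^3 - 1498*c*q^4 - 1960*q^5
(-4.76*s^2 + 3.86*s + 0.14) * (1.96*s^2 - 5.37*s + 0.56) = -9.3296*s^4 + 33.1268*s^3 - 23.1194*s^2 + 1.4098*s + 0.0784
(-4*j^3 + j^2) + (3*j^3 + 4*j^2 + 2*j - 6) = -j^3 + 5*j^2 + 2*j - 6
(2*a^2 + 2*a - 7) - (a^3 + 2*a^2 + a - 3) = -a^3 + a - 4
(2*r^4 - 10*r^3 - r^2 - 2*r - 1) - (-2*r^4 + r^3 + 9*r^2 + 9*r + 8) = 4*r^4 - 11*r^3 - 10*r^2 - 11*r - 9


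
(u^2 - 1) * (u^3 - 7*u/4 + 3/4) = u^5 - 11*u^3/4 + 3*u^2/4 + 7*u/4 - 3/4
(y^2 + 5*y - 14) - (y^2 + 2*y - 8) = 3*y - 6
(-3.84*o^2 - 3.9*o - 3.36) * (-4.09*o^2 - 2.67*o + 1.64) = 15.7056*o^4 + 26.2038*o^3 + 17.8578*o^2 + 2.5752*o - 5.5104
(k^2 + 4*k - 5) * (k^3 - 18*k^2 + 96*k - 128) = k^5 - 14*k^4 + 19*k^3 + 346*k^2 - 992*k + 640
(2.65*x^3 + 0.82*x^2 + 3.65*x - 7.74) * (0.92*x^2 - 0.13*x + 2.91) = 2.438*x^5 + 0.4099*x^4 + 10.9629*x^3 - 5.2091*x^2 + 11.6277*x - 22.5234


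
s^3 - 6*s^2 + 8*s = s*(s - 4)*(s - 2)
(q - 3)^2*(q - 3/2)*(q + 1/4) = q^4 - 29*q^3/4 + 129*q^2/8 - 9*q - 27/8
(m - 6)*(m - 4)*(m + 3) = m^3 - 7*m^2 - 6*m + 72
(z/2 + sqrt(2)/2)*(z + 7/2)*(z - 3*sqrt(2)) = z^3/2 - sqrt(2)*z^2 + 7*z^2/4 - 7*sqrt(2)*z/2 - 3*z - 21/2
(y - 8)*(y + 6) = y^2 - 2*y - 48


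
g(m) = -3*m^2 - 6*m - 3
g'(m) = -6*m - 6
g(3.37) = -57.29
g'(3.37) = -26.22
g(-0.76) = -0.17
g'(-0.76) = -1.44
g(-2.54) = -7.11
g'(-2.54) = 9.24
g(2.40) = -34.68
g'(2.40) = -20.40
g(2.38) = -34.27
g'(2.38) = -20.28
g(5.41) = -123.26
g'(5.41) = -38.46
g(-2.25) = -4.69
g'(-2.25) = 7.50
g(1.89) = -25.06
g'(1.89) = -17.34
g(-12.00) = -363.00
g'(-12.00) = 66.00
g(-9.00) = -192.00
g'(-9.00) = 48.00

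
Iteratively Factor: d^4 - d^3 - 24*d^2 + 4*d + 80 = (d + 2)*(d^3 - 3*d^2 - 18*d + 40) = (d - 2)*(d + 2)*(d^2 - d - 20) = (d - 2)*(d + 2)*(d + 4)*(d - 5)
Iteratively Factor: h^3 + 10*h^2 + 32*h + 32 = (h + 4)*(h^2 + 6*h + 8) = (h + 4)^2*(h + 2)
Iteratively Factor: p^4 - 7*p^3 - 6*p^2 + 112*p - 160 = (p - 5)*(p^3 - 2*p^2 - 16*p + 32) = (p - 5)*(p - 2)*(p^2 - 16) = (p - 5)*(p - 2)*(p + 4)*(p - 4)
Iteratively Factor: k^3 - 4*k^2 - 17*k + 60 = (k - 5)*(k^2 + k - 12) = (k - 5)*(k + 4)*(k - 3)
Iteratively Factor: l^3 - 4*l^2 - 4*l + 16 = (l - 2)*(l^2 - 2*l - 8) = (l - 2)*(l + 2)*(l - 4)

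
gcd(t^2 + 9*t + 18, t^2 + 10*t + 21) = t + 3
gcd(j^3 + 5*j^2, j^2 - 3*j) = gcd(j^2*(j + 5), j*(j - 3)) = j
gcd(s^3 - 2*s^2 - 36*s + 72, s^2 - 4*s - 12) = s - 6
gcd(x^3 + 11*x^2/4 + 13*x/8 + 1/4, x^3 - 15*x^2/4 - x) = x + 1/4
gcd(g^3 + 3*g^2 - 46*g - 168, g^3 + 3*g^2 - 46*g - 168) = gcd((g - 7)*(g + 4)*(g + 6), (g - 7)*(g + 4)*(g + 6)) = g^3 + 3*g^2 - 46*g - 168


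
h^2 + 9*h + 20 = (h + 4)*(h + 5)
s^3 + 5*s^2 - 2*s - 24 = (s - 2)*(s + 3)*(s + 4)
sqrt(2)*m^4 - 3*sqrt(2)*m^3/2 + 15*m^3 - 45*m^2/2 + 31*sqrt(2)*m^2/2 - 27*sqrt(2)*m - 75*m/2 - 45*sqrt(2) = (m - 5/2)*(m + 3*sqrt(2)/2)*(m + 6*sqrt(2))*(sqrt(2)*m + sqrt(2))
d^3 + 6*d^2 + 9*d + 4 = (d + 1)^2*(d + 4)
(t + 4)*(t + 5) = t^2 + 9*t + 20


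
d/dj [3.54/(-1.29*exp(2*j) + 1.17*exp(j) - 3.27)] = (9.1332*exp(j) - 4.1418)*exp(j)/(1.29*exp(2*j) - 1.17*exp(j) + 3.27)^2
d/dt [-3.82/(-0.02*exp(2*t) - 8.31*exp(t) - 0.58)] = (-0.1528*exp(t) - 31.7442)*exp(t)/(0.02*exp(2*t) + 8.31*exp(t) + 0.58)^2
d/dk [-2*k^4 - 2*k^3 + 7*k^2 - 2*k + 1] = -8*k^3 - 6*k^2 + 14*k - 2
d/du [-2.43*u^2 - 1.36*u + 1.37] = -4.86*u - 1.36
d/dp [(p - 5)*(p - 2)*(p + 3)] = 3*p^2 - 8*p - 11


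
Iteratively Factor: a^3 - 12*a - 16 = (a + 2)*(a^2 - 2*a - 8) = (a + 2)^2*(a - 4)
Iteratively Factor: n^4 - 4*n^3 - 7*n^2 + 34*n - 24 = (n - 2)*(n^3 - 2*n^2 - 11*n + 12) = (n - 4)*(n - 2)*(n^2 + 2*n - 3) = (n - 4)*(n - 2)*(n + 3)*(n - 1)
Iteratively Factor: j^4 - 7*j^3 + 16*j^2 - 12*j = (j - 3)*(j^3 - 4*j^2 + 4*j) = (j - 3)*(j - 2)*(j^2 - 2*j) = j*(j - 3)*(j - 2)*(j - 2)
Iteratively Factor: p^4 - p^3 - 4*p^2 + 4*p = (p - 1)*(p^3 - 4*p) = (p - 1)*(p + 2)*(p^2 - 2*p) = (p - 2)*(p - 1)*(p + 2)*(p)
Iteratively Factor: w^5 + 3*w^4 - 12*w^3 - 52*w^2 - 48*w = (w + 2)*(w^4 + w^3 - 14*w^2 - 24*w) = (w + 2)^2*(w^3 - w^2 - 12*w) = (w + 2)^2*(w + 3)*(w^2 - 4*w) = (w - 4)*(w + 2)^2*(w + 3)*(w)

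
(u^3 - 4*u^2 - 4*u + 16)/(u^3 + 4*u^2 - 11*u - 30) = (u^2 - 6*u + 8)/(u^2 + 2*u - 15)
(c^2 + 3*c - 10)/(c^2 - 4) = (c + 5)/(c + 2)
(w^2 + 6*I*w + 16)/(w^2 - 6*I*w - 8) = (w + 8*I)/(w - 4*I)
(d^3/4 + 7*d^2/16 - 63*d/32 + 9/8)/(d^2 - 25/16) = (8*d^3 + 14*d^2 - 63*d + 36)/(2*(16*d^2 - 25))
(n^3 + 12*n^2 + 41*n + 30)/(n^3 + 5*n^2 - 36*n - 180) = (n + 1)/(n - 6)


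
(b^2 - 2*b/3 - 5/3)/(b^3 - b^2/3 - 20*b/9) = 3*(b + 1)/(b*(3*b + 4))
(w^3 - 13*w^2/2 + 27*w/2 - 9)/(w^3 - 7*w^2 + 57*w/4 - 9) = 2*(w^2 - 5*w + 6)/(2*w^2 - 11*w + 12)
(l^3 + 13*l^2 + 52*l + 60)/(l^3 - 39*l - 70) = (l + 6)/(l - 7)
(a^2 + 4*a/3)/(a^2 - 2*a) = (a + 4/3)/(a - 2)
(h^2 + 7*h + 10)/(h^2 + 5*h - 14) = (h^2 + 7*h + 10)/(h^2 + 5*h - 14)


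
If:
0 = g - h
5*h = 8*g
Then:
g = 0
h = 0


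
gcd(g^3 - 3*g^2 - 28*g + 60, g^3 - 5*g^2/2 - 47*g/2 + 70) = g + 5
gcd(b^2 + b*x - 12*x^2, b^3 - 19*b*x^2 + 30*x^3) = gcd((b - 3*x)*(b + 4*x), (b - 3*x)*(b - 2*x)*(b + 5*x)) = -b + 3*x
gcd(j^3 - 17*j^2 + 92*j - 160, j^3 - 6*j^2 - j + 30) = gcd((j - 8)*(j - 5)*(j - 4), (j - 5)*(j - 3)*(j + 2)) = j - 5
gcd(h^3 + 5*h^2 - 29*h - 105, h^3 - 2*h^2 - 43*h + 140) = h^2 + 2*h - 35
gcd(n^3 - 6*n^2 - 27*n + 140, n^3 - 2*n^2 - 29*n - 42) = n - 7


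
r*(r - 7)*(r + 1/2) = r^3 - 13*r^2/2 - 7*r/2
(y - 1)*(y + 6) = y^2 + 5*y - 6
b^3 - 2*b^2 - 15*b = b*(b - 5)*(b + 3)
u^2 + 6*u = u*(u + 6)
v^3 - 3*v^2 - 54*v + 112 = (v - 8)*(v - 2)*(v + 7)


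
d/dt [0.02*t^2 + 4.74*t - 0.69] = 0.04*t + 4.74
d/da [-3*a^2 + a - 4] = 1 - 6*a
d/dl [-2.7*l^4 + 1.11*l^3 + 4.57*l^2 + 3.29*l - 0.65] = -10.8*l^3 + 3.33*l^2 + 9.14*l + 3.29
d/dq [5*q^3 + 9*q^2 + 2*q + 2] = 15*q^2 + 18*q + 2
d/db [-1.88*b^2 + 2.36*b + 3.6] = 2.36 - 3.76*b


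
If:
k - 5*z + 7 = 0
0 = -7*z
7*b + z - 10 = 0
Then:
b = 10/7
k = -7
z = 0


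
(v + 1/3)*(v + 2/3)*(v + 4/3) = v^3 + 7*v^2/3 + 14*v/9 + 8/27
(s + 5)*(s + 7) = s^2 + 12*s + 35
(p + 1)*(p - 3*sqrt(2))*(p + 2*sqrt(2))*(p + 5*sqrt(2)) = p^4 + p^3 + 4*sqrt(2)*p^3 - 22*p^2 + 4*sqrt(2)*p^2 - 60*sqrt(2)*p - 22*p - 60*sqrt(2)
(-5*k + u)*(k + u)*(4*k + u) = -20*k^3 - 21*k^2*u + u^3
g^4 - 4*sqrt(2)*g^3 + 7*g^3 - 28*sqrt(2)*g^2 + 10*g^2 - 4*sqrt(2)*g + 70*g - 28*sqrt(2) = (g + 7)*(g - 2*sqrt(2))*(g - sqrt(2))^2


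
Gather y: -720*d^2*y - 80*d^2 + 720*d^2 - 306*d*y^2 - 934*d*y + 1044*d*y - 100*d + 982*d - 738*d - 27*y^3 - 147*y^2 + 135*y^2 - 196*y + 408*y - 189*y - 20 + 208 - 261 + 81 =640*d^2 + 144*d - 27*y^3 + y^2*(-306*d - 12) + y*(-720*d^2 + 110*d + 23) + 8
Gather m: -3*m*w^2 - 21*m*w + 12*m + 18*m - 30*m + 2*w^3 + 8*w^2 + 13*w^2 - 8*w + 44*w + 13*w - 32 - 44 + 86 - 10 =m*(-3*w^2 - 21*w) + 2*w^3 + 21*w^2 + 49*w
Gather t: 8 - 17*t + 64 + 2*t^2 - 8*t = 2*t^2 - 25*t + 72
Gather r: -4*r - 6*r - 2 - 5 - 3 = -10*r - 10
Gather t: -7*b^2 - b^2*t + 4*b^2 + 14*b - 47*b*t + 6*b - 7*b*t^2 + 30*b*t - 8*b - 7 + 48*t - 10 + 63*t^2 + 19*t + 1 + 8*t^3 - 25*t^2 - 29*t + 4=-3*b^2 + 12*b + 8*t^3 + t^2*(38 - 7*b) + t*(-b^2 - 17*b + 38) - 12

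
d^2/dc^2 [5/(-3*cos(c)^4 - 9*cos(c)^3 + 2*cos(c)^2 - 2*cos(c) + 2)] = 5*(-2*(12*cos(c)^3 + 27*cos(c)^2 - 4*cos(c) + 2)^2*sin(c)^2 + (-48*(1 - cos(2*c))^2 - 35*cos(c) - 104*cos(2*c) - 81*cos(3*c) + 72)*(3*cos(c)^4 + 9*cos(c)^3 - 2*cos(c)^2 + 2*cos(c) - 2)/4)/(3*cos(c)^4 + 9*cos(c)^3 - 2*cos(c)^2 + 2*cos(c) - 2)^3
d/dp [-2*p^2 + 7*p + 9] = 7 - 4*p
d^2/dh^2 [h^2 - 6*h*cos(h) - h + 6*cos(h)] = 6*h*cos(h) + 12*sin(h) - 6*cos(h) + 2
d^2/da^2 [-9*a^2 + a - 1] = -18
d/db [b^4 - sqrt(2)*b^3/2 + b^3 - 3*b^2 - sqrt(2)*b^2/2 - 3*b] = 4*b^3 - 3*sqrt(2)*b^2/2 + 3*b^2 - 6*b - sqrt(2)*b - 3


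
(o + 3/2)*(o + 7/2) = o^2 + 5*o + 21/4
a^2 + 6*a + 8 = (a + 2)*(a + 4)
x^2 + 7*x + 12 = (x + 3)*(x + 4)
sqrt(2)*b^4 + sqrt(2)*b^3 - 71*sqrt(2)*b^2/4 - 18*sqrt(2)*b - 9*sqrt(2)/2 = (b + 1/2)*(b - 3*sqrt(2))*(b + 3*sqrt(2))*(sqrt(2)*b + sqrt(2)/2)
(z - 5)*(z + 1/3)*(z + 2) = z^3 - 8*z^2/3 - 11*z - 10/3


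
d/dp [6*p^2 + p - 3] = 12*p + 1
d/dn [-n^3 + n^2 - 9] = n*(2 - 3*n)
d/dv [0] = 0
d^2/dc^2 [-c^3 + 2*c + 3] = -6*c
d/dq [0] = 0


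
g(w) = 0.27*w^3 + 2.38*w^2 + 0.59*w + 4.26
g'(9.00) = 109.04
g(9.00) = 399.18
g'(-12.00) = 60.11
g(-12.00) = -126.66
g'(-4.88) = -3.35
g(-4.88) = 26.68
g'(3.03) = 22.45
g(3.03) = 35.41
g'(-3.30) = -6.30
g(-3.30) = 18.53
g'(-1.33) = -4.31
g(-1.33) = 7.05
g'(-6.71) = 5.12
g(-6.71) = 25.89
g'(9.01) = 109.23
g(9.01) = 400.27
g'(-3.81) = -5.79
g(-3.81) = 21.63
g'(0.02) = 0.69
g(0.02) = 4.27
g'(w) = 0.81*w^2 + 4.76*w + 0.59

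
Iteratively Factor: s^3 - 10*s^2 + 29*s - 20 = (s - 1)*(s^2 - 9*s + 20) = (s - 4)*(s - 1)*(s - 5)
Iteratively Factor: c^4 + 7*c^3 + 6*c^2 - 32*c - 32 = (c + 4)*(c^3 + 3*c^2 - 6*c - 8) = (c - 2)*(c + 4)*(c^2 + 5*c + 4) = (c - 2)*(c + 4)^2*(c + 1)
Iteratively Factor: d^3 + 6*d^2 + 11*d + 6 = (d + 2)*(d^2 + 4*d + 3) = (d + 2)*(d + 3)*(d + 1)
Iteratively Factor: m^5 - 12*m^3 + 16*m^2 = (m)*(m^4 - 12*m^2 + 16*m) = m*(m + 4)*(m^3 - 4*m^2 + 4*m) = m*(m - 2)*(m + 4)*(m^2 - 2*m) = m*(m - 2)^2*(m + 4)*(m)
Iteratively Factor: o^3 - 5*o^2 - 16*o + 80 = (o - 5)*(o^2 - 16) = (o - 5)*(o - 4)*(o + 4)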